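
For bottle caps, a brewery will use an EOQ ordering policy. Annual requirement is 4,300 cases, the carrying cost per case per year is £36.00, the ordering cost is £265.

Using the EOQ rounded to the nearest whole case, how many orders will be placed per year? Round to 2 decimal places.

17.06 orders per year

Optimal lot size Q* = (2 × 4,300 × £265 / £36)^½ ≈ 251.61 → Q = 252
Orders per year = D/Q = 4,300 / 252 = 17.063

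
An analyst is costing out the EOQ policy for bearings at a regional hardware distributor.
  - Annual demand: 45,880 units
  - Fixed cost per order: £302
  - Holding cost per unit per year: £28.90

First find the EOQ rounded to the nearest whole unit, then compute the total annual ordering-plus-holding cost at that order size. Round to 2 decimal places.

2DS/H = 2·45,880·302/28.9 = 958,876.12
EOQ = √958,876.12 ≈ 979.22 → Q = 979 units
Ordering: D/Q × S = 45,880/979 × £302 = £14,152.97
Holding:  Q/2 × H = 979/2 × £28.9 = £14,146.55
Total = £14,152.97 + £14,146.55 = £28,299.52

£28,299.52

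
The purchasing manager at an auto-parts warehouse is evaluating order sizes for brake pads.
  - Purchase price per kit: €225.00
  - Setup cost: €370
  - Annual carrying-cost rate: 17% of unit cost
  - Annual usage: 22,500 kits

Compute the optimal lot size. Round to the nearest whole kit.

H = i·C = 0.17 × €225 = €38.2500 per kit-year
Q* = √(2·D·S / H) = √(2·22,500·370 / 38.25) = √435,294.1 ≈ 659.77

660 kits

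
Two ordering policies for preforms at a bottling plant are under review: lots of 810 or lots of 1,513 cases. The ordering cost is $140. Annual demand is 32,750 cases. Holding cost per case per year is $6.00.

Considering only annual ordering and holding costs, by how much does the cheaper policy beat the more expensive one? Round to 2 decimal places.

TC(Q) = (D/Q)S + (Q/2)H
TC(810) = (32,750/810)×140 + (810/2)×6 = $8,090.49
TC(1,513) = (32,750/1,513)×140 + (1,513/2)×6 = $7,569.40
|ΔTC| = |$8,090.49 − $7,569.40| = $521.09

$521.09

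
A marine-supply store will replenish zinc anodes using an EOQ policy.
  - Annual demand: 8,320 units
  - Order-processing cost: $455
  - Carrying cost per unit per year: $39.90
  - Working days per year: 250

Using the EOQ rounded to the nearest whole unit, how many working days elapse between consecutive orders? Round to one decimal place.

2DS/H = 2·8,320·455/39.9 = 189,754.39
EOQ = √189,754.39 ≈ 435.61 → Q = 436 units
Cycle time = (working days × Q)/D = (250 × 436) / 8,320 = 13.101 days

13.1 days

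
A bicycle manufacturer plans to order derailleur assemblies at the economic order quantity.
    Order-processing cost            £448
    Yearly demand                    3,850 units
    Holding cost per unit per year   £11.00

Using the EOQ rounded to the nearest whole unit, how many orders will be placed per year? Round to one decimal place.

Optimal lot size Q* = (2 × 3,850 × £448 / £11)^½ ≈ 560.00 → Q = 560
N = D/Q = 3,850/560 ≈ 6.875 orders/yr

6.9 orders per year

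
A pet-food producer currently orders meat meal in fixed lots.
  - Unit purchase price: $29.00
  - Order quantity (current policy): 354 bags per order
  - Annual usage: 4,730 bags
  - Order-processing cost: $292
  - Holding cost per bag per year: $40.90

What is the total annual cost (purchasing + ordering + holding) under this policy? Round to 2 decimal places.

$148,310.88

Ordering: D/Q × S = 4,730/354 × $292 = $3,901.58
Holding:  Q/2 × H = 354/2 × $40.9 = $7,239.30
Purchase cost = D·C = 4,730 × 29 = $137,170.00
Total = $3,901.58 + $7,239.30 + $137,170.00 = $148,310.88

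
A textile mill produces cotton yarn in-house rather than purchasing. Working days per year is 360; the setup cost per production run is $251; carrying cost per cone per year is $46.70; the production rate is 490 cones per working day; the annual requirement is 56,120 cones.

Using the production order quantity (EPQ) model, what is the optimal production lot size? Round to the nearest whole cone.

941 cones

Daily demand d = 56,120/360 = 155.889; p = 490; 1 − d/p = 0.68186
EPQ = √(2DS / (H(1 − d/p)))
    = √(2 × 56,120 × 251 / (46.7 × 0.68186)) ≈ 940.60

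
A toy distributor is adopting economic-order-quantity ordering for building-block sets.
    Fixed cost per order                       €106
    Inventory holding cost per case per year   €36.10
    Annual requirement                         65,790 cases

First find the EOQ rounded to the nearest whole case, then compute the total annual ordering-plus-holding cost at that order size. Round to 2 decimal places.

Q* = √(2·D·S / H) = √(2·65,790·106 / 36.1) = √386,356.8 ≈ 621.58 → Q = 622 cases
Ordering: D/Q × S = 65,790/622 × €106 = €11,211.80
Holding:  Q/2 × H = 622/2 × €36.1 = €11,227.10
Total = €11,211.80 + €11,227.10 = €22,438.90

€22,438.90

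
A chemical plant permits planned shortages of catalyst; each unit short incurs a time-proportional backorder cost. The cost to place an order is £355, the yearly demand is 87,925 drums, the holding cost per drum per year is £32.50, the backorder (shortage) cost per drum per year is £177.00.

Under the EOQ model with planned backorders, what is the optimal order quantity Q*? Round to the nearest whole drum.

Basic EOQ = √(2·87,925·355/32.5) = 1,385.938
Backorder adjustment √((H+b)/b) = √((32.5+177)/177) = 1.0879
Q* = 1,385.938 × 1.0879 ≈ 1,507.82

1,508 drums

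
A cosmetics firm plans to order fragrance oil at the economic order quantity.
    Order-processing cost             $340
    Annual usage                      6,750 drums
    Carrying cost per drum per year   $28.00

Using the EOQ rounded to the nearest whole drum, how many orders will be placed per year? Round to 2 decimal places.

2DS/H = 2·6,750·340/28 = 163,928.57
EOQ = √163,928.57 ≈ 404.88 → Q = 405
Orders per year = D/Q = 6,750 / 405 = 16.667

16.67 orders per year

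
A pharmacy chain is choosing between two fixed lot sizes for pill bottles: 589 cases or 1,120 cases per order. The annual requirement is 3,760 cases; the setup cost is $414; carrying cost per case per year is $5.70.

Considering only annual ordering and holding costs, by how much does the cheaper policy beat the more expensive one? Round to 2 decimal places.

Annual cost at Q: ordering D·S/Q plus holding Q·H/2.
TC(589) = (3,760/589)×414 + (589/2)×5.7 = $4,321.50
TC(1,120) = (3,760/1,120)×414 + (1,120/2)×5.7 = $4,581.86
|ΔTC| = |$4,321.50 − $4,581.86| = $260.35

$260.35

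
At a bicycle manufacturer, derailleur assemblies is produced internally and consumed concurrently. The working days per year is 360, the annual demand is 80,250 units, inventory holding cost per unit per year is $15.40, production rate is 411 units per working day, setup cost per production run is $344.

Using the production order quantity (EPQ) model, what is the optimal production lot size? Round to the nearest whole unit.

2,799 units

Daily demand d = 80,250/360 = 222.917; p = 411; 1 − d/p = 0.45762
EPQ = √(2DS / (H(1 − d/p)))
    = √(2 × 80,250 × 344 / (15.4 × 0.45762)) ≈ 2,799.00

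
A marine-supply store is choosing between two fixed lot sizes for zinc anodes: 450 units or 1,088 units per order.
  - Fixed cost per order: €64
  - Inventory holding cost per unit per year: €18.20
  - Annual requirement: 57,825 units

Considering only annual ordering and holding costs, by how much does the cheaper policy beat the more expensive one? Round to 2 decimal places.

For each Q, cost = (D/Q)·S + (Q/2)·H.
TC(450) = (57,825/450)×64 + (450/2)×18.2 = €12,319.00
TC(1,088) = (57,825/1,088)×64 + (1,088/2)×18.2 = €13,302.27
Lots of 450 are cheaper by €983.27.

€983.27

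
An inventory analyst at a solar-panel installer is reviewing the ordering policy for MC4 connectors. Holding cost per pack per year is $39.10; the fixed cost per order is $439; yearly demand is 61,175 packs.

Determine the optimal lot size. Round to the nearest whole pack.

2DS/H = 2·61,175·439/39.1 = 1,373,699.49
EOQ = √1,373,699.49 ≈ 1,172.05

1,172 packs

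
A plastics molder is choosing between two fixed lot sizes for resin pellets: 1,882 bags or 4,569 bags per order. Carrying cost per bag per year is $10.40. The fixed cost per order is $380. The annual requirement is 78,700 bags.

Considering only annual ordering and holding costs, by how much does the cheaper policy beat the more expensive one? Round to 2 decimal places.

$4,627.27

Annual cost at Q: ordering D·S/Q plus holding Q·H/2.
TC(1,882) = (78,700/1,882)×380 + (1,882/2)×10.4 = $25,676.94
TC(4,569) = (78,700/4,569)×380 + (4,569/2)×10.4 = $30,304.21
Cheaper: Q = 1,882.  Difference = $4,627.27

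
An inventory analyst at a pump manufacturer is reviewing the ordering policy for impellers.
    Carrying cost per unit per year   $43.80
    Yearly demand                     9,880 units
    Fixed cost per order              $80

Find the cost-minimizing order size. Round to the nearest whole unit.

2DS/H = 2·9,880·80/43.8 = 36,091.32
EOQ = √36,091.32 ≈ 189.98

190 units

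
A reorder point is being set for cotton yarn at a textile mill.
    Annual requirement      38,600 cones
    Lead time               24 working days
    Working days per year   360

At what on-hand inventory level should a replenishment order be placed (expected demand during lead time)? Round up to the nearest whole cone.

Daily demand d = 38,600 / 360 = 107.222 cones/day
Demand during lead time = 107.222 × 24 = 2,573.33
Reorder point = 2,573.33 → round up

2,574 cones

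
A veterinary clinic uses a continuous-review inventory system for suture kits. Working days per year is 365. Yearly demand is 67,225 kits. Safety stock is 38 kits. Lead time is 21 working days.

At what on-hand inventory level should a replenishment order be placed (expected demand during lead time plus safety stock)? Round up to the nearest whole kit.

3,906 kits

Daily demand d = 67,225 / 365 = 184.178 kits/day
Demand during lead time = 184.178 × 21 = 3,867.74
Reorder point = 3,867.74 + 38 = 3,905.74 → round up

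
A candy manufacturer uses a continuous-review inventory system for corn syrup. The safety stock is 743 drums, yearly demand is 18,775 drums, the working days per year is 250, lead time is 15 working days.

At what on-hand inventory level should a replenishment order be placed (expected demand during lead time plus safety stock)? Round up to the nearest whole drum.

1,870 drums

Daily demand d = 18,775 / 250 = 75.100 drums/day
Demand during lead time = 75.100 × 15 = 1,126.50
Reorder point = 1,126.50 + 743 = 1,869.50 → round up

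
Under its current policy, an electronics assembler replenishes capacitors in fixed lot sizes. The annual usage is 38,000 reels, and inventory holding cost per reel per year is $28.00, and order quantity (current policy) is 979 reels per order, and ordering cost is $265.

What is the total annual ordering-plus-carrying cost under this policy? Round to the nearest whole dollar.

$23,992

Ordering: D/Q × S = 38,000/979 × $265 = $10,286.01
Holding:  Q/2 × H = 979/2 × $28 = $13,706.00
Total = $10,286.01 + $13,706.00 = $23,992.01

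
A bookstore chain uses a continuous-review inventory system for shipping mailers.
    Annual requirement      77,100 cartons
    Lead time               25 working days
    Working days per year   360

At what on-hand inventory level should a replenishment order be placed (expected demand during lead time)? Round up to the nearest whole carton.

Daily demand d = 77,100 / 360 = 214.167 cartons/day
Demand during lead time = 214.167 × 25 = 5,354.17
Reorder point = 5,354.17 → round up

5,355 cartons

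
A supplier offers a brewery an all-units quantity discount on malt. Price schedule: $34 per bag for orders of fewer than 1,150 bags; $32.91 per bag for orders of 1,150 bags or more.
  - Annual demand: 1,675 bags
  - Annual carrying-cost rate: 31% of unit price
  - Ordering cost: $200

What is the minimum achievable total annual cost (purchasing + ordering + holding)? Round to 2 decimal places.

$59,607.40

H₁ = 31%×$34 = $10.5400;  H₂ = 31%×$32.91 = $10.2021
EOQ₁ = √(2×1,675×200/10.5400) = 252.13  (< 1,150, feasible at tier 1)
EOQ₂ = √(2×1,675×200/10.2021) = 256.27  (< 1,150 → use Q = 1,150 at tier-2 price)
TC(tier 1 (EOQ₁), Q≈252.1) = $59,607.40
TC(tier 2, Q≈1,150.0) = $61,281.76
Minimum at tier 1 (EOQ₁): $59,607.40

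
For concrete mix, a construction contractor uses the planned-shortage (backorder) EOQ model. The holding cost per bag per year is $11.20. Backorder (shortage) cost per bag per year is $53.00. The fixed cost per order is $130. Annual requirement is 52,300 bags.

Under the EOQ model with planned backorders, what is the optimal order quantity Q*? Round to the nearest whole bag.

Basic EOQ = √(2·52,300·130/11.2) = 1,101.865
Backorder adjustment √((H+b)/b) = √((11.2+53)/53) = 1.1006
Q* = 1,101.865 × 1.1006 ≈ 1,212.71

1,213 bags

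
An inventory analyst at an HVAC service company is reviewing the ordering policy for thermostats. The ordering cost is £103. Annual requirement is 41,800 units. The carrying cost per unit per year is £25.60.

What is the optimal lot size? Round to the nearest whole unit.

580 units

Optimal lot size Q* = (2 × 41,800 × £103 / £25.6)^½ ≈ 579.96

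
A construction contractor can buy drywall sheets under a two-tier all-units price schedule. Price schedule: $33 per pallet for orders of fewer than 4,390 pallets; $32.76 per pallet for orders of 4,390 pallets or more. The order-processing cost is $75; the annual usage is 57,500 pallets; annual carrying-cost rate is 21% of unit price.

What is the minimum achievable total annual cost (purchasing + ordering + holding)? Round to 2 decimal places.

H₁ = 21%×$33 = $6.9300;  H₂ = 21%×$32.76 = $6.8796
EOQ₁ = √(2×57,500×75/6.9300) = 1,115.61  (< 4,390, feasible at tier 1)
EOQ₂ = √(2×57,500×75/6.8796) = 1,119.69  (< 4,390 → use Q = 4,390 at tier-2 price)
TC(tier 1 (EOQ₁), Q≈1,115.6) = $1,905,231.19
TC(tier 2, Q≈4,390.0) = $1,899,783.07
Minimum at tier 2: $1,899,783.07

$1,899,783.07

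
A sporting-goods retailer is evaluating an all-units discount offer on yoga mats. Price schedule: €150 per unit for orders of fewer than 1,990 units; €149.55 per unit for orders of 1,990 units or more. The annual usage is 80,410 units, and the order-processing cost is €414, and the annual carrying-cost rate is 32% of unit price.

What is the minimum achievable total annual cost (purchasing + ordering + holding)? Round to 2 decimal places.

H₁ = 32%×€150 = €48.0000;  H₂ = 32%×€149.55 = €47.8560
EOQ₁ = √(2×80,410×414/48.0000) = 1,177.74  (< 1,990, feasible at tier 1)
EOQ₂ = √(2×80,410×414/47.8560) = 1,179.51  (< 1,990 → use Q = 1,990 at tier-2 price)
TC(tier 1 (EOQ₁), Q≈1,177.7) = €12,118,031.54
TC(tier 2, Q≈1,990.0) = €12,089,660.73
Minimum at tier 2: €12,089,660.73

€12,089,660.73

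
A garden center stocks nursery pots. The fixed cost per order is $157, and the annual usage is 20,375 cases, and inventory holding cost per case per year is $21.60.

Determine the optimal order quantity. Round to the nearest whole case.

Q* = √(2·D·S / H) = √(2·20,375·157 / 21.6) = √296,192.1 ≈ 544.24

544 cases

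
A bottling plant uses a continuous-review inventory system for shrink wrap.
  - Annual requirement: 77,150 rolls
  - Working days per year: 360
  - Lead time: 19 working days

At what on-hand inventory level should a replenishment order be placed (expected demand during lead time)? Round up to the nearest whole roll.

Daily demand d = 77,150 / 360 = 214.306 rolls/day
Demand during lead time = 214.306 × 19 = 4,071.81
Reorder point = 4,071.81 → round up

4,072 rolls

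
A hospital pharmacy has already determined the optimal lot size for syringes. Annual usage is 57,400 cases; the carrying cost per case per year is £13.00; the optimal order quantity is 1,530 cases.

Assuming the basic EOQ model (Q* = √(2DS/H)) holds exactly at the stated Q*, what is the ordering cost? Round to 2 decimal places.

From Q* = √(2DS/H) ⇒ Q*² = 2DS/H.
S = Q²H / (2D) = 1,530² × 13 / (2 × 57,400) = 265.0845

£265.08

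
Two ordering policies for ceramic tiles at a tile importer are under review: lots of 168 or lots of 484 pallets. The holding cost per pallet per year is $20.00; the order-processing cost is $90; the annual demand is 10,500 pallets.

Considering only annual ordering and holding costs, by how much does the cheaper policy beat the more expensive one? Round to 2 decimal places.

$512.52

Annual cost at Q: ordering D·S/Q plus holding Q·H/2.
TC(168) = (10,500/168)×90 + (168/2)×20 = $7,305.00
TC(484) = (10,500/484)×90 + (484/2)×20 = $6,792.48
|ΔTC| = |$7,305.00 − $6,792.48| = $512.52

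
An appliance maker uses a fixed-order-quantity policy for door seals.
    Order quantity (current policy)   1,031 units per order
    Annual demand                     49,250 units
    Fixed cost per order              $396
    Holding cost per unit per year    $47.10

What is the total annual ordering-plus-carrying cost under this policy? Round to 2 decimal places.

$43,196.64

Ordering: D/Q × S = 49,250/1,031 × $396 = $18,916.59
Holding:  Q/2 × H = 1,031/2 × $47.1 = $24,280.05
Total = $18,916.59 + $24,280.05 = $43,196.64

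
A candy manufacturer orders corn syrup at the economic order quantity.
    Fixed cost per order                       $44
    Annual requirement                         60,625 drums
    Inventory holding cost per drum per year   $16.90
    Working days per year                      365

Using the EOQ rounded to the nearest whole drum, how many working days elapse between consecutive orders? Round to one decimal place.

2DS/H = 2·60,625·44/16.9 = 315,680.47
EOQ = √315,680.47 ≈ 561.85 → Q = 562 drums
T = Q/D × 365 days = 562/60,625 × 365 = 3.384 days

3.4 days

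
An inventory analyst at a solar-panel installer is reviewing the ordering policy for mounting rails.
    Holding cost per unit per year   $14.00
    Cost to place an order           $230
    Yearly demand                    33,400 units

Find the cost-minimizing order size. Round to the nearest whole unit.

Q* = √(2·D·S / H) = √(2·33,400·230 / 14) = √1,097,428.6 ≈ 1,047.58

1,048 units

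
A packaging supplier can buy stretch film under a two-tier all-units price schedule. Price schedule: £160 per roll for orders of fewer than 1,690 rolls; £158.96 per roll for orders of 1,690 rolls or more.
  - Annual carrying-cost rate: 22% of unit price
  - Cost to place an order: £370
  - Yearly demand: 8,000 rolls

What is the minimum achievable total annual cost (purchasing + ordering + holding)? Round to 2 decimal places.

£1,294,435.51

H₁ = 22%×£160 = £35.2000;  H₂ = 22%×£158.96 = £34.9712
EOQ₁ = √(2×8,000×370/35.2000) = 410.10  (< 1,690, feasible at tier 1)
EOQ₂ = √(2×8,000×370/34.9712) = 411.44  (< 1,690 → use Q = 1,690 at tier-2 price)
TC(tier 1 (EOQ₁), Q≈410.1) = £1,294,435.51
TC(tier 2, Q≈1,690.0) = £1,302,982.14
Minimum at tier 1 (EOQ₁): £1,294,435.51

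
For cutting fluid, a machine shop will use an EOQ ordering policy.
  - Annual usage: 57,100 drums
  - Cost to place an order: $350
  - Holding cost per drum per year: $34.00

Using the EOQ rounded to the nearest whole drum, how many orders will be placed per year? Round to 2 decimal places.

EOQ = √(2DS/H) = √(2 × 57,100 × 350 / 34)
    = √(1,175,588.24) ≈ 1,084.25 → Q = 1,084
N = D/Q = 57,100/1,084 ≈ 52.675 orders/yr

52.68 orders per year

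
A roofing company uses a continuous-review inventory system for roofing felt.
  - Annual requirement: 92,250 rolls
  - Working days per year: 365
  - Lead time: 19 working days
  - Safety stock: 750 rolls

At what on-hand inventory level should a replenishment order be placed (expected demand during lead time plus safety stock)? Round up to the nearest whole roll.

5,553 rolls

Daily demand d = 92,250 / 365 = 252.740 rolls/day
Demand during lead time = 252.740 × 19 = 4,802.05
Reorder point = 4,802.05 + 750 = 5,552.05 → round up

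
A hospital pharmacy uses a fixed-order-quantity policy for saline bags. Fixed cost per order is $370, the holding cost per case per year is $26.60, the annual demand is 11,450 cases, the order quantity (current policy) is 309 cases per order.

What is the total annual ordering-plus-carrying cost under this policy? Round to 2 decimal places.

$17,820.06

Orders/yr = 11,450/309 = 37.055; ordering cost = 37.055 × $370 = $13,710.36
Average inventory = 309/2 = 154.5; holding cost = 154.5 × $26.6 = $4,109.70
Total = $13,710.36 + $4,109.70 = $17,820.06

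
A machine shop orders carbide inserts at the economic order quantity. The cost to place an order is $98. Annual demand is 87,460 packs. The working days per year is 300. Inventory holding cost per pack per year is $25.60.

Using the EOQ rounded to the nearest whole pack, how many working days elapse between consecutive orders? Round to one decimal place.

Q* = √(2·D·S / H) = √(2·87,460·98 / 25.6) = √669,615.6 ≈ 818.30 → Q = 818 packs
T = Q/D × 300 days = 818/87,460 × 300 = 2.806 days

2.8 days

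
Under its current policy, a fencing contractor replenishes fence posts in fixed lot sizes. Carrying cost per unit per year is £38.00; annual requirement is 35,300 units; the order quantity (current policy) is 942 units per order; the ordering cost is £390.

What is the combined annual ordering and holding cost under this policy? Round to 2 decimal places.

Ordering: D/Q × S = 35,300/942 × £390 = £14,614.65
Holding:  Q/2 × H = 942/2 × £38 = £17,898.00
Total = £14,614.65 + £17,898.00 = £32,512.65

£32,512.65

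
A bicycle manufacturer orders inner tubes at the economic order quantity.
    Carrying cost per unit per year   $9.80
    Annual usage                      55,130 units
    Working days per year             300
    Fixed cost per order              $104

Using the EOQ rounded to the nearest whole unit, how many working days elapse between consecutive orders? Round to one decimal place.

5.9 days

Optimal lot size Q* = (2 × 55,130 × $104 / $9.8)^½ ≈ 1,081.71 → Q = 1,082 units
Days between orders = 300 / (D/Q) = 300 / 50.952 ≈ 5.888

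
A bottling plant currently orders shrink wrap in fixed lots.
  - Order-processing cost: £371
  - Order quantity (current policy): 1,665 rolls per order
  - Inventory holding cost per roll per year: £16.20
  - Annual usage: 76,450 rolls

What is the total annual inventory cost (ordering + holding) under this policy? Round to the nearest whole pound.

£30,521

Annual ordering cost = (D/Q)·S = (76,450/1,665) × 371 = £17,034.80
Annual holding cost  = (Q/2)·H = (1,665/2) × 16.2 = £13,486.50
Total = £17,034.80 + £13,486.50 = £30,521.30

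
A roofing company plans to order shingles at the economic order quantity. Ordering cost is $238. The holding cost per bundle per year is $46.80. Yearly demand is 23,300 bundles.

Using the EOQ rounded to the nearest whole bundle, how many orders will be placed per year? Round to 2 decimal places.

47.84 orders per year

2DS/H = 2·23,300·238/46.8 = 236,982.91
EOQ = √236,982.91 ≈ 486.81 → Q = 487
Orders per year = D/Q = 23,300 / 487 = 47.844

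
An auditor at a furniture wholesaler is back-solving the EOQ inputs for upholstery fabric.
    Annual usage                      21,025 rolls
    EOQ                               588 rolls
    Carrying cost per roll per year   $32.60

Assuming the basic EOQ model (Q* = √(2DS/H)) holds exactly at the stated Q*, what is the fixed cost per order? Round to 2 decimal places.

EOQ relation: Q² = 2DS/H, so rearrange for the unknown.
S = Q²H / (2D) = 588² × 32.6 / (2 × 21,025) = 268.0441

$268.04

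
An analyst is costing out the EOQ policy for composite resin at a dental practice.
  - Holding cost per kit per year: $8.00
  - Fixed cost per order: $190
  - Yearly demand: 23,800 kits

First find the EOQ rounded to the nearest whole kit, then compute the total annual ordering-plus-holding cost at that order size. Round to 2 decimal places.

$8,506.00

EOQ = √(2DS/H) = √(2 × 23,800 × 190 / 8)
    = √(1,130,500.00) ≈ 1,063.25 → Q = 1,063 kits
Ordering: D/Q × S = 23,800/1,063 × $190 = $4,254.00
Holding:  Q/2 × H = 1,063/2 × $8 = $4,252.00
Total = $4,254.00 + $4,252.00 = $8,506.00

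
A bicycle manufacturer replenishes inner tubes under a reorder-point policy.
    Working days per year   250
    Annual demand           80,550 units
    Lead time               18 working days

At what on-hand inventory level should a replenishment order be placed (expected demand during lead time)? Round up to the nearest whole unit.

5,800 units

Daily demand d = 80,550 / 250 = 322.200 units/day
Demand during lead time = 322.200 × 18 = 5,799.60
Reorder point = 5,799.60 → round up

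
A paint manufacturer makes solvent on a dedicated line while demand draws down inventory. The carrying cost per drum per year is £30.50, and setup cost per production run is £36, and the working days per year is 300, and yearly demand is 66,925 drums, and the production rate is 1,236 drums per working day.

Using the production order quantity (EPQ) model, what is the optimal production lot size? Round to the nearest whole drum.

439 drums

Daily demand d = 66,925/300 = 223.083; p = 1236; 1 − d/p = 0.81951
EPQ = √(2DS / (H(1 − d/p)))
    = √(2 × 66,925 × 36 / (30.5 × 0.81951)) ≈ 439.07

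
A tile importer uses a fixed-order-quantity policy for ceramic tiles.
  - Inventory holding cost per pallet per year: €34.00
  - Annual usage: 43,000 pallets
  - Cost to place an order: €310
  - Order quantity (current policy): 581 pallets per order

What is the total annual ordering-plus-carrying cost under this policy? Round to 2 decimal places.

Annual ordering cost = (D/Q)·S = (43,000/581) × 310 = €22,943.20
Annual holding cost  = (Q/2)·H = (581/2) × 34 = €9,877.00
Total = €22,943.20 + €9,877.00 = €32,820.20

€32,820.20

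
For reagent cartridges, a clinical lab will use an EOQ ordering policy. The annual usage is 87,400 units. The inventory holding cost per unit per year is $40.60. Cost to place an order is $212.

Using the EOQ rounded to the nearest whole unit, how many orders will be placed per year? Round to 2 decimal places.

Optimal lot size Q* = (2 × 87,400 × $212 / $40.6)^½ ≈ 955.38 → Q = 955
Orders per year = D/Q = 87,400 / 955 = 91.518

91.52 orders per year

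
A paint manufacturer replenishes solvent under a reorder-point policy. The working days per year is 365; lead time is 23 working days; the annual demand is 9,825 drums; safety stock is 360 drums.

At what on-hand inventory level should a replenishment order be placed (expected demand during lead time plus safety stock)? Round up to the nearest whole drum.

980 drums

Daily demand d = 9,825 / 365 = 26.918 drums/day
Demand during lead time = 26.918 × 23 = 619.11
Reorder point = 619.11 + 360 = 979.11 → round up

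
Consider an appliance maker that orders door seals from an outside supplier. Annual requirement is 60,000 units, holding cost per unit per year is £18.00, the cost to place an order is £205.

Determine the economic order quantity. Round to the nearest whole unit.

Q* = √(2·D·S / H) = √(2·60,000·205 / 18) = √1,366,666.7 ≈ 1,169.05

1,169 units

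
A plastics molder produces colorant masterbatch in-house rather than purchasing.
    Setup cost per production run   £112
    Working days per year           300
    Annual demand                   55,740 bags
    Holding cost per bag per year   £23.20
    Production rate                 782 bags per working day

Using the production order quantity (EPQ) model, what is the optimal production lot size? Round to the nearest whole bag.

Daily demand d = 55,740/300 = 185.800; p = 782; 1 − d/p = 0.76240
EPQ = √(2DS / (H(1 − d/p)))
    = √(2 × 55,740 × 112 / (23.2 × 0.76240)) ≈ 840.18

840 bags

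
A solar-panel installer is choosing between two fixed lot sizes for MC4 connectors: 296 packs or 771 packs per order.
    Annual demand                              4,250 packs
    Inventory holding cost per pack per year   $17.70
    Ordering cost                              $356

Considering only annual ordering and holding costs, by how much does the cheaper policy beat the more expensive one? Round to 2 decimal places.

Annual cost at Q: ordering D·S/Q plus holding Q·H/2.
TC(296) = (4,250/296)×356 + (296/2)×17.7 = $7,731.09
TC(771) = (4,250/771)×356 + (771/2)×17.7 = $8,785.74
Cheaper: Q = 296.  Difference = $1,054.65

$1,054.65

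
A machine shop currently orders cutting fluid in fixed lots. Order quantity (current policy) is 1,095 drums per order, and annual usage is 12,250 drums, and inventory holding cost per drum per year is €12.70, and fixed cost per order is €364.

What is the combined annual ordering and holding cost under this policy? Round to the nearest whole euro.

€11,025

Ordering: D/Q × S = 12,250/1,095 × €364 = €4,072.15
Holding:  Q/2 × H = 1,095/2 × €12.7 = €6,953.25
Total = €4,072.15 + €6,953.25 = €11,025.40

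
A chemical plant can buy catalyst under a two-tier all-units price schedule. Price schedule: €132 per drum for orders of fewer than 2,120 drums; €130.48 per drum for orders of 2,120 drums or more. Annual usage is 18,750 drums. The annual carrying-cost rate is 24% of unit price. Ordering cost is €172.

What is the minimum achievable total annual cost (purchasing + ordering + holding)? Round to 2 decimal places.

€2,481,215.34

H₁ = 24%×€132 = €31.6800;  H₂ = 24%×€130.48 = €31.3152
EOQ₁ = √(2×18,750×172/31.6800) = 451.22  (< 2,120, feasible at tier 1)
EOQ₂ = √(2×18,750×172/31.3152) = 453.84  (< 2,120 → use Q = 2,120 at tier-2 price)
TC(tier 1 (EOQ₁), Q≈451.2) = €2,489,294.61
TC(tier 2, Q≈2,120.0) = €2,481,215.34
Minimum at tier 2: €2,481,215.34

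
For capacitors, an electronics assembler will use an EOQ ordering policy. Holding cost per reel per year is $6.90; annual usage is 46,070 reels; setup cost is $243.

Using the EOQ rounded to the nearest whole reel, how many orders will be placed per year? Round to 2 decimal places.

25.58 orders per year

Q* = √(2·D·S / H) = √(2·46,070·243 / 6.9) = √3,244,930.4 ≈ 1,801.37 → Q = 1,801
N = D/Q = 46,070/1,801 ≈ 25.580 orders/yr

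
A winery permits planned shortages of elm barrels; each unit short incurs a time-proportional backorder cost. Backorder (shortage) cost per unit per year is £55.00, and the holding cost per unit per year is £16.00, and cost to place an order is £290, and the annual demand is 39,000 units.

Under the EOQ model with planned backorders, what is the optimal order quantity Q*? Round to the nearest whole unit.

Basic EOQ = √(2·39,000·290/16) = 1,189.012
Backorder adjustment √((H+b)/b) = √((16+55)/55) = 1.1362
Q* = 1,189.012 × 1.1362 ≈ 1,350.93

1,351 units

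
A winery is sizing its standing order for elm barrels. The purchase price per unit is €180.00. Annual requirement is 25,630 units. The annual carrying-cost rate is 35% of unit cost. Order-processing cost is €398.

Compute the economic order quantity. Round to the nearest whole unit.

569 units

H = i·C = 0.35 × €180 = €63.0000 per unit-year
Q* = √(2·D·S / H) = √(2·25,630·398 / 63) = √323,833.0 ≈ 569.06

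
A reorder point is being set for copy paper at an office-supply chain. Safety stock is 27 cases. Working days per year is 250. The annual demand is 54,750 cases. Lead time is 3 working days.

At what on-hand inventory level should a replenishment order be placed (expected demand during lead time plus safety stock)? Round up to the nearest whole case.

Daily demand d = 54,750 / 250 = 219.000 cases/day
Demand during lead time = 219.000 × 3 = 657.00
Reorder point = 657.00 + 27 = 684.00 → round up

684 cases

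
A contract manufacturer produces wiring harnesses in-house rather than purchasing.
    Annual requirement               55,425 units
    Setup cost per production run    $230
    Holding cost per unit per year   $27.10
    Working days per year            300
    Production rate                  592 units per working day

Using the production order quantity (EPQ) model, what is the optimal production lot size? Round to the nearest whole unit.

d = 55,425/300 = 184.7500 units/day;  effective holding cost H(1 − d/p) = 27.1·(1 − 184.7500/592) = 18.64269
Q* = √(2DS / H_eff) = √(2·55,425·230 / 18.64269) ≈ 1,169.44

1,169 units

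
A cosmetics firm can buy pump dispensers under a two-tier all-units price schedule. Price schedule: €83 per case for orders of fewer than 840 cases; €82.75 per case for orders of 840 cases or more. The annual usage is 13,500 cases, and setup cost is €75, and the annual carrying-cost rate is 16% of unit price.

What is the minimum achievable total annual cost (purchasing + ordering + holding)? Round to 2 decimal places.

H₁ = 16%×€83 = €13.2800;  H₂ = 16%×€82.75 = €13.2400
EOQ₁ = √(2×13,500×75/13.2800) = 390.49  (< 840, feasible at tier 1)
EOQ₂ = √(2×13,500×75/13.2400) = 391.08  (< 840 → use Q = 840 at tier-2 price)
TC(tier 1 (EOQ₁), Q≈390.5) = €1,125,685.75
TC(tier 2, Q≈840.0) = €1,123,891.16
Minimum at tier 2: €1,123,891.16

€1,123,891.16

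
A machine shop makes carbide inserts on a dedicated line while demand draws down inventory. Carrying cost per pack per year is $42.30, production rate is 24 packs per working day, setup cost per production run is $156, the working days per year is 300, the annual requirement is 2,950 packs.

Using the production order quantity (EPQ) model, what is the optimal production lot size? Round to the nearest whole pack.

Daily demand d = 2,950/300 = 9.833; p = 24; 1 − d/p = 0.59028
EPQ = √(2DS / (H(1 − d/p)))
    = √(2 × 2,950 × 156 / (42.3 × 0.59028)) ≈ 191.99

192 packs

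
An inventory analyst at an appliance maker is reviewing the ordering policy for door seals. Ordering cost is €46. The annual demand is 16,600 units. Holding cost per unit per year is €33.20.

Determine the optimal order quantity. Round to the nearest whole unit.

214 units

Optimal lot size Q* = (2 × 16,600 × €46 / €33.2)^½ ≈ 214.48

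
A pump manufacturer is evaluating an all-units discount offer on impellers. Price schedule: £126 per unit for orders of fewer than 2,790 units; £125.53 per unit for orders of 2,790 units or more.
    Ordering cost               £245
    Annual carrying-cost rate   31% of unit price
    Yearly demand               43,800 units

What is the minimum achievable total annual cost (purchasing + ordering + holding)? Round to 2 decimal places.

£5,547,753.51

H₁ = 31%×£126 = £39.0600;  H₂ = 31%×£125.53 = £38.9143
EOQ₁ = √(2×43,800×245/39.0600) = 741.26  (< 2,790, feasible at tier 1)
EOQ₂ = √(2×43,800×245/38.9143) = 742.64  (< 2,790 → use Q = 2,790 at tier-2 price)
TC(tier 1 (EOQ₁), Q≈741.3) = £5,547,753.51
TC(tier 2, Q≈2,790.0) = £5,556,345.69
Minimum at tier 1 (EOQ₁): £5,547,753.51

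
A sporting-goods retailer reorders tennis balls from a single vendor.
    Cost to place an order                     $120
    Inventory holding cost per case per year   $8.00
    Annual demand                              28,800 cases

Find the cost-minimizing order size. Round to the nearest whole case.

930 cases

2DS/H = 2·28,800·120/8 = 864,000.00
EOQ = √864,000.00 ≈ 929.52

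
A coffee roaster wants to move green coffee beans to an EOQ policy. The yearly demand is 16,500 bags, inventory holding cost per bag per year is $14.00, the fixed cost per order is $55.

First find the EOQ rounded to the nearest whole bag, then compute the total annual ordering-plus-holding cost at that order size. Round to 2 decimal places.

2DS/H = 2·16,500·55/14 = 129,642.86
EOQ = √129,642.86 ≈ 360.06 → Q = 360 bags
Orders/yr = 16,500/360 = 45.833; ordering cost = 45.833 × $55 = $2,520.83
Average inventory = 360/2 = 180; holding cost = 180 × $14 = $2,520.00
Total = $2,520.83 + $2,520.00 = $5,040.83

$5,040.83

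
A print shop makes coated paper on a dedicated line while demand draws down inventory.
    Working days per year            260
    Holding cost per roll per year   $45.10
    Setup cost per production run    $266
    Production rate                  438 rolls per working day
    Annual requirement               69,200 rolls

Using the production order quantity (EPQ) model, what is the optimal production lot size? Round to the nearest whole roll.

1,442 rolls

Daily demand d = 69,200/260 = 266.154; p = 438; 1 − d/p = 0.39234
EPQ = √(2DS / (H(1 − d/p)))
    = √(2 × 69,200 × 266 / (45.1 × 0.39234)) ≈ 1,442.41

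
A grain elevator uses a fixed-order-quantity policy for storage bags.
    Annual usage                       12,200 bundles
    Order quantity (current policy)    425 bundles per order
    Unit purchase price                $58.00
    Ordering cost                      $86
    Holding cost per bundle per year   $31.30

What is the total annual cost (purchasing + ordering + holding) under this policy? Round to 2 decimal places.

Annual ordering cost = (D/Q)·S = (12,200/425) × 86 = $2,468.71
Annual holding cost  = (Q/2)·H = (425/2) × 31.3 = $6,651.25
Purchase cost = D·C = 12,200 × 58 = $707,600.00
Total = $2,468.71 + $6,651.25 + $707,600.00 = $716,719.96

$716,719.96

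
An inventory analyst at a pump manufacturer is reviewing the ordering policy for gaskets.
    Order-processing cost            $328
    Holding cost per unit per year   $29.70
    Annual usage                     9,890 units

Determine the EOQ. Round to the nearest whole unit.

EOQ = √(2DS/H) = √(2 × 9,890 × 328 / 29.7)
    = √(218,445.79) ≈ 467.38

467 units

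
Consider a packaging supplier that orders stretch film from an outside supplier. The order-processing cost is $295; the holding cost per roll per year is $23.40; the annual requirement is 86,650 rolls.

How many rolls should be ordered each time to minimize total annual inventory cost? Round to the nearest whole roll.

EOQ = √(2DS/H) = √(2 × 86,650 × 295 / 23.4)
    = √(2,184,764.96) ≈ 1,478.10

1,478 rolls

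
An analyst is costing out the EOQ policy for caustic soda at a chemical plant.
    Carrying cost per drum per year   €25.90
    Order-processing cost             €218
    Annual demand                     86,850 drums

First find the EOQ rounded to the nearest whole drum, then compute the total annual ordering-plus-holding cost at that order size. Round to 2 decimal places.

€31,316.85

2DS/H = 2·86,850·218/25.9 = 1,462,030.89
EOQ = √1,462,030.89 ≈ 1,209.14 → Q = 1,209 drums
Annual ordering cost = (D/Q)·S = (86,850/1,209) × 218 = €15,660.30
Annual holding cost  = (Q/2)·H = (1,209/2) × 25.9 = €15,656.55
Total = €15,660.30 + €15,656.55 = €31,316.85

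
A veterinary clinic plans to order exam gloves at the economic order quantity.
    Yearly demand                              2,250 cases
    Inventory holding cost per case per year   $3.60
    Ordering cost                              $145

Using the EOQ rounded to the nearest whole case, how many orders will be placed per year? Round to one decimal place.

EOQ = √(2DS/H) = √(2 × 2,250 × 145 / 3.6)
    = √(181,250.00) ≈ 425.73 → Q = 426
N = D/Q = 2,250/426 ≈ 5.282 orders/yr

5.3 orders per year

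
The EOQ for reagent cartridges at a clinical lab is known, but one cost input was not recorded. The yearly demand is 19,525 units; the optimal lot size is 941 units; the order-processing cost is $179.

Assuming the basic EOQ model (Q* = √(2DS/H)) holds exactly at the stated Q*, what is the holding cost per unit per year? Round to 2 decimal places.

$7.89

From Q* = √(2DS/H) ⇒ Q*² = 2DS/H.
H = 2DS / Q² = 2 × 19,525 × 179 / 941² = 7.8940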